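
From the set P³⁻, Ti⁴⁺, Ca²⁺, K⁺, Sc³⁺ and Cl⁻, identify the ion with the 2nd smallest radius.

Sc³⁺

All of these have 18 electrons (isoelectronic). With the same electron cloud, the ion with the most protons pulls it in tightest. Nuclear charges: Ti⁴⁺ (Z=22), Sc³⁺ (Z=21), Ca²⁺ (Z=20), K⁺ (Z=19), Cl⁻ (Z=17), P³⁻ (Z=15). Highest Z is smallest.
That gives Ti⁴⁺ < Sc³⁺ < Ca²⁺ < K⁺ < Cl⁻ < P³⁻. From the smallest end, number 2 is Sc³⁺.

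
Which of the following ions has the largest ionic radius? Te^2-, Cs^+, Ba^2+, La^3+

These species are isoelectronic with 54 electrons. The only difference is the number of protons: La^3+ (Z=57), Ba^2+ (Z=56), Cs^+ (Z=55), Te^2- (Z=52). The strongest nuclear pull (La^3+) gives the smallest ion.

Te^2-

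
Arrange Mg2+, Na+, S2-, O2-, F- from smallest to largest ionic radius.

First list Z and electron count for each: Mg2+ (Z=12, 10 e⁻), Na+ (Z=11, 10 e⁻), F- (Z=9, 10 e⁻), O2- (Z=8, 10 e⁻), S2- (Z=16, 18 e⁻). Mg2+ < Na+ (both 10 e⁻, Z=12>11); Na+ < F- (both 10 e⁻, Z=11>9); F- < O2- (isoelectronic, higher Z=9 is smaller); O2- < S2- (same group, period 2 vs 3).

Mg2+ < Na+ < F- < O2- < S2-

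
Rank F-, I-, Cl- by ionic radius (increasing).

F- < Cl- < I-

Same group, same charge. Going down the group adds an extra shell of electrons, so the ion gets larger: F- is highest in the group and smallest.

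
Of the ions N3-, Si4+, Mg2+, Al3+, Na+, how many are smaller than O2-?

4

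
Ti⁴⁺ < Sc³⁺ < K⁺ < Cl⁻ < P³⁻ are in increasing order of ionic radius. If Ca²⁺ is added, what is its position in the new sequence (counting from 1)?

3

Isoelectronic series (18 e⁻ each). Size is set by nuclear charge: more protons means a smaller ion. Ti⁴⁺ (Z=22), Sc³⁺ (Z=21), Ca²⁺ (Z=20), K⁺ (Z=19), Cl⁻ (Z=17), P³⁻ (Z=15).
Merged order: Ti⁴⁺ < Sc³⁺ < Ca²⁺ < K⁺ < Cl⁻ < P³⁻ — Ca²⁺ is number 3.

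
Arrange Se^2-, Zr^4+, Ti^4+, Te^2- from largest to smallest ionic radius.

Te^2- > Se^2- > Zr^4+ > Ti^4+

First list Z and electron count for each: Ti^4+ has 18 e⁻ (Z=22), Zr^4+ has 36 e⁻ (Z=40), Se^2- has 36 e⁻ (Z=34), Te^2- has 54 e⁻ (Z=52). Ti^4+ < Zr^4+ (same group, period 4 vs 5); Zr^4+ < Se^2- (both 36 e⁻, Z=40>34); Se^2- < Te^2- (same group, 1 shell fewer).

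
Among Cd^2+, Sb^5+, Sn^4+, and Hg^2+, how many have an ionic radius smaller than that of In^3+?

Sb^5+ (Z=51, 46 e⁻), Sn^4+ (Z=50, 46 e⁻), In^3+ (Z=49, 46 e⁻), Cd^2+ (Z=48, 46 e⁻), Hg^2+ (Z=80, 78 e⁻). Sb^5+ < Sn^4+ (both 46 e⁻, Z=51>50); Sn^4+ < In^3+ (isoelectronic, higher Z=50 is smaller); In^3+ < Cd^2+ (isoelectronic, higher Z=49 is smaller); Cd^2+ < Hg^2+ (same group, period 5 vs 6).
Overall: Sb^5+ < Sn^4+ < In^3+ < Cd^2+ < Hg^2+. In^3+ has 2 below it and 2 above. So 2 are smaller.

2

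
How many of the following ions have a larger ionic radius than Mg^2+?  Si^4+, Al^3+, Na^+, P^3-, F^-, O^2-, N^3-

Tabulating Z and e⁻: Si^4+: 10 e⁻, Z=14, Al^3+: 10 e⁻, Z=13, Mg^2+: 10 e⁻, Z=12, Na^+: 10 e⁻, Z=11, F^-: 10 e⁻, Z=9, O^2-: 10 e⁻, Z=8, N^3-: 10 e⁻, Z=7, P^3-: 18 e⁻, Z=15. Si^4+ < Al^3+ (both 10 e⁻, Z=14>13); Al^3+ < Mg^2+ (isoelectronic, higher Z=13 is smaller); Mg^2+ < Na^+ (both 10 e⁻, Z=12>11); Na^+ < F^- (both 10 e⁻, Z=11>9); F^- < O^2- (both 10 e⁻, Z=9>8); O^2- < N^3- (both 10 e⁻, Z=8>7); N^3- < P^3- (same group, period 2 vs 3).
Overall: Si^4+ < Al^3+ < Mg^2+ < Na^+ < F^- < O^2- < N^3- < P^3-. Mg^2+ has 2 below it and 5 above. That's 5.

5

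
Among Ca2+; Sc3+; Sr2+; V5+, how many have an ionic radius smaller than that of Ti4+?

Electron counts and nuclear charges: V5+: 18 e⁻, Z=23, Ti4+: 18 e⁻, Z=22, Sc3+: 18 e⁻, Z=21, Ca2+: 18 e⁻, Z=20, Sr2+: 36 e⁻, Z=38. V5+ < Ti4+ (isoelectronic, higher Z=23 is smaller); Ti4+ < Sc3+ (both 18 e⁻, Z=22>21); Sc3+ < Ca2+ (isoelectronic, higher Z=21 is smaller); Ca2+ < Sr2+ (same group, period 4 vs 5).
Overall: V5+ < Ti4+ < Sc3+ < Ca2+ < Sr2+. Ti4+ has 1 below it and 3 above. Count: 1.

1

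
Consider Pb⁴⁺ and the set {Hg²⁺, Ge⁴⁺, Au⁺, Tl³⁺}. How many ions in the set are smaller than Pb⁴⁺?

1

Ge⁴⁺: 28 e⁻, Z=32, Pb⁴⁺: 78 e⁻, Z=82, Tl³⁺: 78 e⁻, Z=81, Hg²⁺: 78 e⁻, Z=80, Au⁺: 78 e⁻, Z=79. Ge⁴⁺ < Pb⁴⁺ (same group, 2 shells fewer); Pb⁴⁺ < Tl³⁺ (both 78 e⁻, Z=82>81); Tl³⁺ < Hg²⁺ (both 78 e⁻, Z=81>80); Hg²⁺ < Au⁺ (both 78 e⁻, Z=80>79).
Relative to Pb⁴⁺, the ions that are smaller are Ge⁴⁺. That's 1.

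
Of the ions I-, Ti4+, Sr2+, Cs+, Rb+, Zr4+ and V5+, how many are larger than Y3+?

V5+ (Z=23, 18 e⁻), Ti4+ (Z=22, 18 e⁻), Zr4+ (Z=40, 36 e⁻), Y3+ (Z=39, 36 e⁻), Sr2+ (Z=38, 36 e⁻), Rb+ (Z=37, 36 e⁻), Cs+ (Z=55, 54 e⁻), I- (Z=53, 54 e⁻). V5+ < Ti4+ (isoelectronic, higher Z=23 is smaller); Ti4+ < Zr4+ (same group, period 4 vs 5); Zr4+ < Y3+ (isoelectronic, higher Z=40 is smaller); Y3+ < Sr2+ (isoelectronic, higher Z=39 is smaller); Sr2+ < Rb+ (both 36 e⁻, Z=38>37); Rb+ < Cs+ (same group, period 5 vs 6); Cs+ < I- (isoelectronic, higher Z=55 is smaller).
Placing each against Y3+: smaller — V5+, Ti4+, Zr4+; larger — Sr2+, Rb+, Cs+, I-. Count: 4.

4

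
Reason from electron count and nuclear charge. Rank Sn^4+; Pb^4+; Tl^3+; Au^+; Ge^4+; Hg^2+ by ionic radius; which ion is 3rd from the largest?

Electron counts and nuclear charges: Ge^4+ (Z=32, 28 e⁻), Sn^4+ (Z=50, 46 e⁻), Pb^4+ (Z=82, 78 e⁻), Tl^3+ (Z=81, 78 e⁻), Hg^2+ (Z=80, 78 e⁻), Au^+ (Z=79, 78 e⁻). Ge^4+ < Sn^4+ (same group, 1 shell fewer); Sn^4+ < Pb^4+ (same group, period 5 vs 6); Pb^4+ < Tl^3+ (both 78 e⁻, Z=82>81); Tl^3+ < Hg^2+ (isoelectronic, higher Z=81 is smaller); Hg^2+ < Au^+ (isoelectronic, higher Z=80 is smaller).
So the order is Ge^4+ < Sn^4+ < Pb^4+ < Tl^3+ < Hg^2+ < Au^+; the 3rd-largest ion is Tl^3+.

Tl^3+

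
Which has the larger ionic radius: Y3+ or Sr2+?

Isoelectronic series (36 e⁻ each). Size is set by nuclear charge: more protons means a smaller ion. Y3+ (Z=39), Sr2+ (Z=38).

Sr2+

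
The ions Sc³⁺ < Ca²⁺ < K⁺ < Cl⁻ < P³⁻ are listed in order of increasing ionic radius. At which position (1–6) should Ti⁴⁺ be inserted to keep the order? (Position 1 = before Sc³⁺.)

Isoelectronic series (18 e⁻ each). Size is set by nuclear charge: more protons means a smaller ion. Ti⁴⁺ (Z=22), Sc³⁺ (Z=21), Ca²⁺ (Z=20), K⁺ (Z=19), Cl⁻ (Z=17), P³⁻ (Z=15).
Putting Ti⁴⁺ in gives Ti⁴⁺ < Sc³⁺ < Ca²⁺ < K⁺ < Cl⁻ < P³⁻; it lands at slot 1.

1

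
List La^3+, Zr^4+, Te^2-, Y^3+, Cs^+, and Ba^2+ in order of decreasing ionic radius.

Te^2- > Cs^+ > Ba^2+ > La^3+ > Y^3+ > Zr^4+

Zr^4+: 36 e⁻, Z=40, Y^3+: 36 e⁻, Z=39, La^3+: 54 e⁻, Z=57, Ba^2+: 54 e⁻, Z=56, Cs^+: 54 e⁻, Z=55, Te^2-: 54 e⁻, Z=52. Zr^4+ < Y^3+ (isoelectronic, higher Z=40 is smaller); Y^3+ < La^3+ (same group, period 5 vs 6); La^3+ < Ba^2+ (isoelectronic, higher Z=57 is smaller); Ba^2+ < Cs^+ (isoelectronic, higher Z=56 is smaller); Cs^+ < Te^2- (both 54 e⁻, Z=55>52).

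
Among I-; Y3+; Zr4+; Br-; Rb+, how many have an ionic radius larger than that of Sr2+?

3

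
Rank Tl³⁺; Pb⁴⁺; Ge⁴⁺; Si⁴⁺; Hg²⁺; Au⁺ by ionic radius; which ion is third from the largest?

Work out protons and electrons: Si⁴⁺: 10 e⁻, Z=14, Ge⁴⁺: 28 e⁻, Z=32, Pb⁴⁺: 78 e⁻, Z=82, Tl³⁺: 78 e⁻, Z=81, Hg²⁺: 78 e⁻, Z=80, Au⁺: 78 e⁻, Z=79. Si⁴⁺ < Ge⁴⁺ (same group, period 3 vs 4); Ge⁴⁺ < Pb⁴⁺ (same group, period 4 vs 6); Pb⁴⁺ < Tl³⁺ (isoelectronic, higher Z=82 is smaller); Tl³⁺ < Hg²⁺ (both 78 e⁻, Z=81>80); Hg²⁺ < Au⁺ (both 78 e⁻, Z=80>79).
So the order is Si⁴⁺ < Ge⁴⁺ < Pb⁴⁺ < Tl³⁺ < Hg²⁺ < Au⁺; the 3rd-largest ion is Tl³⁺.

Tl³⁺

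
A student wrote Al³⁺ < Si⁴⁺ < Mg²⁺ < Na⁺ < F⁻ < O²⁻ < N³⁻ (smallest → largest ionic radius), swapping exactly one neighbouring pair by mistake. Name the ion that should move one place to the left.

Check each adjacent pair. Al³⁺ and Si⁴⁺ are reversed: both have 10 electrons but Z(Si)=14 > Z(Al)=13, so Si⁴⁺ should be the smaller of the two. No other neighbouring pair contradicts the periodic trends, so Si⁴⁺ is the ion listed too late.

Si⁴⁺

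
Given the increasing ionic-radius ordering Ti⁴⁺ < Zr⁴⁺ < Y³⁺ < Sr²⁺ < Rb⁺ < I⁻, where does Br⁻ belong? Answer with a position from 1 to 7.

6

Ti⁴⁺ has 18 e⁻ (Z=22), Zr⁴⁺ has 36 e⁻ (Z=40), Y³⁺ has 36 e⁻ (Z=39), Sr²⁺ has 36 e⁻ (Z=38), Rb⁺ has 36 e⁻ (Z=37), Br⁻ has 36 e⁻ (Z=35), I⁻ has 54 e⁻ (Z=53). Ti⁴⁺ < Zr⁴⁺ (same group, period 4 vs 5); Zr⁴⁺ < Y³⁺ (isoelectronic, higher Z=40 is smaller); Y³⁺ < Sr²⁺ (isoelectronic, higher Z=39 is smaller); Sr²⁺ < Rb⁺ (isoelectronic, higher Z=38 is smaller); Rb⁺ < Br⁻ (isoelectronic, higher Z=37 is smaller); Br⁻ < I⁻ (same group, period 4 vs 5).
The complete sequence is Ti⁴⁺ < Zr⁴⁺ < Y³⁺ < Sr²⁺ < Rb⁺ < Br⁻ < I⁻. Br⁻ sits at position 6.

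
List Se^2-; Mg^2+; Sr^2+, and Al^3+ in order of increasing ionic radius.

Electron counts and nuclear charges: Al^3+ has 10 e⁻ (Z=13), Mg^2+ has 10 e⁻ (Z=12), Sr^2+ has 36 e⁻ (Z=38), Se^2- has 36 e⁻ (Z=34). Al^3+ < Mg^2+ (both 10 e⁻, Z=13>12); Mg^2+ < Sr^2+ (same group, period 3 vs 5); Sr^2+ < Se^2- (both 36 e⁻, Z=38>34).

Al^3+ < Mg^2+ < Sr^2+ < Se^2-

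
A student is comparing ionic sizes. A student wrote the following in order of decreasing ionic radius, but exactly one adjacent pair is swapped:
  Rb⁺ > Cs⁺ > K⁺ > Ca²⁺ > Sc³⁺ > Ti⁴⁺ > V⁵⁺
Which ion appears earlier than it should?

Compare adjacent ions: Rb⁺ and Cs⁺ are in one column with the same charge; the lighter period-5 ion has one fewer shell and is smaller — yet in this decreasing list Rb⁺ sits before Cs⁺. Nothing else is reversed, so Rb⁺ should move one place to the right.

Rb⁺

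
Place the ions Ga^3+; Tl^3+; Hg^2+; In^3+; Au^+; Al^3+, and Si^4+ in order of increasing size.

Si^4+ < Al^3+ < Ga^3+ < In^3+ < Tl^3+ < Hg^2+ < Au^+

Si^4+ has 10 e⁻ (Z=14), Al^3+ has 10 e⁻ (Z=13), Ga^3+ has 28 e⁻ (Z=31), In^3+ has 46 e⁻ (Z=49), Tl^3+ has 78 e⁻ (Z=81), Hg^2+ has 78 e⁻ (Z=80), Au^+ has 78 e⁻ (Z=79). Si^4+ < Al^3+ (isoelectronic, higher Z=14 is smaller); Al^3+ < Ga^3+ (same group, period 3 vs 4); Ga^3+ < In^3+ (same group, period 4 vs 5); In^3+ < Tl^3+ (same group, 1 shell fewer); Tl^3+ < Hg^2+ (isoelectronic, higher Z=81 is smaller); Hg^2+ < Au^+ (both 78 e⁻, Z=80>79).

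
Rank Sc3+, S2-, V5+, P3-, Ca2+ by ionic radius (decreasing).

All of these have 18 electrons (isoelectronic). With the same electron cloud, the ion with the most protons pulls it in tightest. Nuclear charges: V5+ (Z=23), Sc3+ (Z=21), Ca2+ (Z=20), S2- (Z=16), P3- (Z=15). Highest Z is smallest.

P3- > S2- > Ca2+ > Sc3+ > V5+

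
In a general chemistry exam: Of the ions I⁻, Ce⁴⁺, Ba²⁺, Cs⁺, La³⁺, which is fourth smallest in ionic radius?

Cs⁺

These species are isoelectronic with 54 electrons. The only difference is the number of protons: Ce⁴⁺ (Z=58), La³⁺ (Z=57), Ba²⁺ (Z=56), Cs⁺ (Z=55), I⁻ (Z=53). The strongest nuclear pull (Ce⁴⁺) gives the smallest ion.
That gives Ce⁴⁺ < La³⁺ < Ba²⁺ < Cs⁺ < I⁻. From the smallest end, number 4 is Cs⁺.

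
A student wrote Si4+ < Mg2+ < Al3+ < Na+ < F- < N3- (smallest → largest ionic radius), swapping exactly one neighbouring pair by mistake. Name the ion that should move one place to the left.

Compare adjacent ions: Al3+ and Mg2+ share 10 electrons; the higher nuclear charge on Al (Z=13) contracts it more, so Al3+ < Mg2+ — yet in this increasing list Mg2+ sits before Al3+. Nothing else is reversed, so Al3+ should move one place to the left.

Al3+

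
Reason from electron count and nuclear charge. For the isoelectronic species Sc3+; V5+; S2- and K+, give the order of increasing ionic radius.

Each ion has 18 electrons. The ranking follows nuclear charge in reverse — greater Z gives a smaller radius. V5+ (Z=23), Sc3+ (Z=21), K+ (Z=19), S2- (Z=16).

V5+ < Sc3+ < K+ < S2-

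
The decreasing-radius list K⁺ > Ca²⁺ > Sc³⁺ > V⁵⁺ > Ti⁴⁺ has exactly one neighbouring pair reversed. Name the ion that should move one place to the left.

Ti⁴⁺

The pair V⁵⁺, Ti⁴⁺ is the wrong way round — they are isoelectronic (18 e⁻) and V has more protons than Ti (23 vs 22), making V⁵⁺ smaller. All other adjacent pairs agree with periodic trends, so Ti⁴⁺ is the misplaced ion.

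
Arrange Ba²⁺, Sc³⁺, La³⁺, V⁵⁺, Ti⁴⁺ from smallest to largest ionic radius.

V⁵⁺ < Ti⁴⁺ < Sc³⁺ < La³⁺ < Ba²⁺

First list Z and electron count for each: V⁵⁺ has 18 e⁻ (Z=23), Ti⁴⁺ has 18 e⁻ (Z=22), Sc³⁺ has 18 e⁻ (Z=21), La³⁺ has 54 e⁻ (Z=57), Ba²⁺ has 54 e⁻ (Z=56). V⁵⁺ < Ti⁴⁺ (isoelectronic, higher Z=23 is smaller); Ti⁴⁺ < Sc³⁺ (isoelectronic, higher Z=22 is smaller); Sc³⁺ < La³⁺ (same group, period 4 vs 6); La³⁺ < Ba²⁺ (isoelectronic, higher Z=57 is smaller).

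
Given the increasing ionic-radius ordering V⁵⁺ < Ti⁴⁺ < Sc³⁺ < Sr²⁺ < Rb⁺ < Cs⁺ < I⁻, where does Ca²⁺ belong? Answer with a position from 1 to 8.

4

First list Z and electron count for each: V⁵⁺ has 18 e⁻ (Z=23), Ti⁴⁺ has 18 e⁻ (Z=22), Sc³⁺ has 18 e⁻ (Z=21), Ca²⁺ has 18 e⁻ (Z=20), Sr²⁺ has 36 e⁻ (Z=38), Rb⁺ has 36 e⁻ (Z=37), Cs⁺ has 54 e⁻ (Z=55), I⁻ has 54 e⁻ (Z=53). V⁵⁺ < Ti⁴⁺ (isoelectronic, higher Z=23 is smaller); Ti⁴⁺ < Sc³⁺ (both 18 e⁻, Z=22>21); Sc³⁺ < Ca²⁺ (both 18 e⁻, Z=21>20); Ca²⁺ < Sr²⁺ (same group, period 4 vs 5); Sr²⁺ < Rb⁺ (isoelectronic, higher Z=38 is smaller); Rb⁺ < Cs⁺ (same group, 1 shell fewer); Cs⁺ < I⁻ (isoelectronic, higher Z=55 is smaller).
Putting Ca²⁺ in gives V⁵⁺ < Ti⁴⁺ < Sc³⁺ < Ca²⁺ < Sr²⁺ < Rb⁺ < Cs⁺ < I⁻; it lands at slot 4.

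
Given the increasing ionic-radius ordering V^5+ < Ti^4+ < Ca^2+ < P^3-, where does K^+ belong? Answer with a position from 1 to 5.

Isoelectronic series (18 e⁻ each). Size is set by nuclear charge: more protons means a smaller ion. V^5+ (Z=23), Ti^4+ (Z=22), Ca^2+ (Z=20), K^+ (Z=19), P^3- (Z=15).
The complete sequence is V^5+ < Ti^4+ < Ca^2+ < K^+ < P^3-. K^+ sits at position 4.

4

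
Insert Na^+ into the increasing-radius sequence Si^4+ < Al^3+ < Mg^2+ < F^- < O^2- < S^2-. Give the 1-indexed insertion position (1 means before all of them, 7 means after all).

4

First list Z and electron count for each: Si^4+: 10 e⁻, Z=14, Al^3+: 10 e⁻, Z=13, Mg^2+: 10 e⁻, Z=12, Na^+: 10 e⁻, Z=11, F^-: 10 e⁻, Z=9, O^2-: 10 e⁻, Z=8, S^2-: 18 e⁻, Z=16. Si^4+ < Al^3+ (isoelectronic, higher Z=14 is smaller); Al^3+ < Mg^2+ (both 10 e⁻, Z=13>12); Mg^2+ < Na^+ (isoelectronic, higher Z=12 is smaller); Na^+ < F^- (both 10 e⁻, Z=11>9); F^- < O^2- (isoelectronic, higher Z=9 is smaller); O^2- < S^2- (same group, 1 shell fewer).
With Na^+ included the full order is Si^4+ < Al^3+ < Mg^2+ < Na^+ < F^- < O^2- < S^2-, so it takes position 4.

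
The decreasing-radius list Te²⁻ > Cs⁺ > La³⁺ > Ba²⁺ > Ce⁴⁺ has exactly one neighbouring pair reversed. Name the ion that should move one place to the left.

Ba²⁺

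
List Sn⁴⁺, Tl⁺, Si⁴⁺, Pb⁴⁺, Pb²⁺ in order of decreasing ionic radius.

Tl⁺ > Pb²⁺ > Pb⁴⁺ > Sn⁴⁺ > Si⁴⁺

Si⁴⁺ (Z=14, 10 e⁻), Sn⁴⁺ (Z=50, 46 e⁻), Pb⁴⁺ (Z=82, 78 e⁻), Pb²⁺ (Z=82, 80 e⁻), Tl⁺ (Z=81, 80 e⁻). Si⁴⁺ < Sn⁴⁺ (same group, period 3 vs 5); Sn⁴⁺ < Pb⁴⁺ (same group, period 5 vs 6); Pb⁴⁺ < Pb²⁺ (higher charge on the same element); Pb²⁺ < Tl⁺ (both 80 e⁻, Z=82>81).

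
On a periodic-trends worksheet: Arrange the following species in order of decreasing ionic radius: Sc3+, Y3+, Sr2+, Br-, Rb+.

Electron counts and nuclear charges: Sc3+: 18 e⁻, Z=21, Y3+: 36 e⁻, Z=39, Sr2+: 36 e⁻, Z=38, Rb+: 36 e⁻, Z=37, Br-: 36 e⁻, Z=35. Sc3+ < Y3+ (same group, period 4 vs 5); Y3+ < Sr2+ (isoelectronic, higher Z=39 is smaller); Sr2+ < Rb+ (both 36 e⁻, Z=38>37); Rb+ < Br- (both 36 e⁻, Z=37>35).

Br- > Rb+ > Sr2+ > Y3+ > Sc3+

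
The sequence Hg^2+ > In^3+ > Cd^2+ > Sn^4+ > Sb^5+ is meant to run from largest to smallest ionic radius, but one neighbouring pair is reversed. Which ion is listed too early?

In^3+

The pair In^3+, Cd^2+ is the wrong way round — they are isoelectronic (46 e⁻) and In has more protons than Cd (49 vs 48), making In^3+ smaller. All other adjacent pairs agree with periodic trends, so In^3+ is the misplaced ion.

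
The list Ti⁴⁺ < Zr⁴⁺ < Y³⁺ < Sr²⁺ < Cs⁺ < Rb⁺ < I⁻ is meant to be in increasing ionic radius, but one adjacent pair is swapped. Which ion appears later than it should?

Rb⁺

The pair Cs⁺, Rb⁺ is the wrong way round — Rb⁺ and Cs⁺ are in one column with the same charge; the lighter period-5 ion has one fewer shell and is smaller. All other adjacent pairs agree with periodic trends, so Rb⁺ is the misplaced ion.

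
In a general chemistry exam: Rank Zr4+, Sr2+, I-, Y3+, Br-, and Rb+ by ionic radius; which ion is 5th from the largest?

Y3+

Work out protons and electrons: Zr4+ has 36 e⁻ (Z=40), Y3+ has 36 e⁻ (Z=39), Sr2+ has 36 e⁻ (Z=38), Rb+ has 36 e⁻ (Z=37), Br- has 36 e⁻ (Z=35), I- has 54 e⁻ (Z=53). Zr4+ < Y3+ (both 36 e⁻, Z=40>39); Y3+ < Sr2+ (both 36 e⁻, Z=39>38); Sr2+ < Rb+ (both 36 e⁻, Z=38>37); Rb+ < Br- (both 36 e⁻, Z=37>35); Br- < I- (same group, 1 shell fewer).
Ordering: Zr4+ < Y3+ < Sr2+ < Rb+ < Br- < I-. The 5th largest is Y3+.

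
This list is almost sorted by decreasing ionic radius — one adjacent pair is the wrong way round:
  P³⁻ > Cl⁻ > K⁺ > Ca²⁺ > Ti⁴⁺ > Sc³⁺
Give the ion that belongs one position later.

Ti⁴⁺

Compare adjacent ions: they are isoelectronic (18 e⁻) and Ti has more protons than Sc (22 vs 21), making Ti⁴⁺ smaller — yet in this decreasing list Ti⁴⁺ sits before Sc³⁺. Nothing else is reversed, so Ti⁴⁺ should move one place to the right.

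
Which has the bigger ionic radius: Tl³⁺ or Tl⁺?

Tl⁺

Same element, different charge: the more highly charged cation has fewer electrons and a greater effective nuclear charge per electron, making Tl³⁺ the smallest.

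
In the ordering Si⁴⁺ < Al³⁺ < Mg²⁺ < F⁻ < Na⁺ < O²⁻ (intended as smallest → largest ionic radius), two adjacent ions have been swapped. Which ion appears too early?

Compare adjacent ions: Na⁺ and F⁻ share 10 electrons; the higher nuclear charge on Na (Z=11) contracts it more, so Na⁺ < F⁻ — yet in this increasing list F⁻ sits before Na⁺. Nothing else is reversed, so F⁻ should move one place to the right.

F⁻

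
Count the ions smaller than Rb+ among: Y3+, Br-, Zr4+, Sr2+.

Each ion has 36 electrons. The ranking follows nuclear charge in reverse — greater Z gives a smaller radius. Zr4+ (Z=40), Y3+ (Z=39), Sr2+ (Z=38), Rb+ (Z=37), Br- (Z=35).
Placing each against Rb+: smaller — Zr4+, Y3+, Sr2+; larger — Br-. Count: 3.

3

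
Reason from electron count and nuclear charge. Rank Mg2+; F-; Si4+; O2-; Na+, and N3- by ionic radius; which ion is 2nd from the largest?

Isoelectronic series (10 e⁻ each). Size is set by nuclear charge: more protons means a smaller ion. Si4+ (Z=14), Mg2+ (Z=12), Na+ (Z=11), F- (Z=9), O2- (Z=8), N3- (Z=7).
So the order is Si4+ < Mg2+ < Na+ < F- < O2- < N3-; the 2nd-largest ion is O2-.

O2-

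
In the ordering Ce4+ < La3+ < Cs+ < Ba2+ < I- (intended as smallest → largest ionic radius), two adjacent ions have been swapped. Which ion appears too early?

Cs+

The pair Cs+, Ba2+ is the wrong way round — Ba2+ and Cs+ share 54 electrons; the higher nuclear charge on Ba (Z=56) contracts it more, so Ba2+ < Cs+. All other adjacent pairs agree with periodic trends, so Cs+ is the misplaced ion.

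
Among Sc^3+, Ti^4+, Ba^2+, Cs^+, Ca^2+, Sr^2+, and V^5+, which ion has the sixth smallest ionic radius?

Ba^2+

V^5+ (Z=23, 18 e⁻), Ti^4+ (Z=22, 18 e⁻), Sc^3+ (Z=21, 18 e⁻), Ca^2+ (Z=20, 18 e⁻), Sr^2+ (Z=38, 36 e⁻), Ba^2+ (Z=56, 54 e⁻), Cs^+ (Z=55, 54 e⁻). V^5+ < Ti^4+ (both 18 e⁻, Z=23>22); Ti^4+ < Sc^3+ (isoelectronic, higher Z=22 is smaller); Sc^3+ < Ca^2+ (both 18 e⁻, Z=21>20); Ca^2+ < Sr^2+ (same group, 1 shell fewer); Sr^2+ < Ba^2+ (same group, 1 shell fewer); Ba^2+ < Cs^+ (both 54 e⁻, Z=56>55).
That gives V^5+ < Ti^4+ < Sc^3+ < Ca^2+ < Sr^2+ < Ba^2+ < Cs^+. From the smallest end, number 6 is Ba^2+.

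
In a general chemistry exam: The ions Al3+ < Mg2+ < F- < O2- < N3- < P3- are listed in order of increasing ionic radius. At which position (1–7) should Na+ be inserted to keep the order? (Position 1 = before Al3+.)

3

Work out protons and electrons: Al3+ (Z=13, 10 e⁻), Mg2+ (Z=12, 10 e⁻), Na+ (Z=11, 10 e⁻), F- (Z=9, 10 e⁻), O2- (Z=8, 10 e⁻), N3- (Z=7, 10 e⁻), P3- (Z=15, 18 e⁻). Al3+ < Mg2+ (both 10 e⁻, Z=13>12); Mg2+ < Na+ (isoelectronic, higher Z=12 is smaller); Na+ < F- (both 10 e⁻, Z=11>9); F- < O2- (isoelectronic, higher Z=9 is smaller); O2- < N3- (isoelectronic, higher Z=8 is smaller); N3- < P3- (same group, period 2 vs 3).
Merged order: Al3+ < Mg2+ < Na+ < F- < O2- < N3- < P3- — Na+ is number 3.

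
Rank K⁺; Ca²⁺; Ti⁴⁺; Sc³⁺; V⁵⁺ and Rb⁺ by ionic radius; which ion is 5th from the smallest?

First list Z and electron count for each: V⁵⁺ has 18 e⁻ (Z=23), Ti⁴⁺ has 18 e⁻ (Z=22), Sc³⁺ has 18 e⁻ (Z=21), Ca²⁺ has 18 e⁻ (Z=20), K⁺ has 18 e⁻ (Z=19), Rb⁺ has 36 e⁻ (Z=37). V⁵⁺ < Ti⁴⁺ (isoelectronic, higher Z=23 is smaller); Ti⁴⁺ < Sc³⁺ (isoelectronic, higher Z=22 is smaller); Sc³⁺ < Ca²⁺ (both 18 e⁻, Z=21>20); Ca²⁺ < K⁺ (isoelectronic, higher Z=20 is smaller); K⁺ < Rb⁺ (same group, period 4 vs 5).
Full ascending order: V⁵⁺ < Ti⁴⁺ < Sc³⁺ < Ca²⁺ < K⁺ < Rb⁺. Counting from the smallest, position 5 is K⁺.

K⁺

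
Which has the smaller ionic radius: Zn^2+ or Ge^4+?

Ge^4+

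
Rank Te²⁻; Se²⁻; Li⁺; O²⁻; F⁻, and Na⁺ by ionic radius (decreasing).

Te²⁻ > Se²⁻ > O²⁻ > F⁻ > Na⁺ > Li⁺

Work out protons and electrons: Li⁺: 2 e⁻, Z=3, Na⁺: 10 e⁻, Z=11, F⁻: 10 e⁻, Z=9, O²⁻: 10 e⁻, Z=8, Se²⁻: 36 e⁻, Z=34, Te²⁻: 54 e⁻, Z=52. Li⁺ < Na⁺ (same group, 1 shell fewer); Na⁺ < F⁻ (both 10 e⁻, Z=11>9); F⁻ < O²⁻ (isoelectronic, higher Z=9 is smaller); O²⁻ < Se²⁻ (same group, 2 shells fewer); Se²⁻ < Te²⁻ (same group, period 4 vs 5).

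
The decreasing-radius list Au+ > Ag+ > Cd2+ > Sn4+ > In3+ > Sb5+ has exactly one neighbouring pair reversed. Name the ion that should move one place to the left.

Compare adjacent ions: they are isoelectronic (46 e⁻) and Sn has more protons than In (50 vs 49), making Sn4+ smaller — yet in this decreasing list Sn4+ sits before In3+. Nothing else is reversed, so In3+ should move one place to the left.

In3+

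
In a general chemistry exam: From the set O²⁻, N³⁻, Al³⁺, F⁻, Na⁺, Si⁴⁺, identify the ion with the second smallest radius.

All of these have 10 electrons (isoelectronic). With the same electron cloud, the ion with the most protons pulls it in tightest. Nuclear charges: Si⁴⁺ (Z=14), Al³⁺ (Z=13), Na⁺ (Z=11), F⁻ (Z=9), O²⁻ (Z=8), N³⁻ (Z=7). Highest Z is smallest.
Full ascending order: Si⁴⁺ < Al³⁺ < Na⁺ < F⁻ < O²⁻ < N³⁻. Counting from the smallest, position 2 is Al³⁺.

Al³⁺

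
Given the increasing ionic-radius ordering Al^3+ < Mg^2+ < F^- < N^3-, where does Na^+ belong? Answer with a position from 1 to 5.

3

These species are isoelectronic with 10 electrons. The only difference is the number of protons: Al^3+ (Z=13), Mg^2+ (Z=12), Na^+ (Z=11), F^- (Z=9), N^3- (Z=7). The strongest nuclear pull (Al^3+) gives the smallest ion.
The complete sequence is Al^3+ < Mg^2+ < Na^+ < F^- < N^3-. Na^+ sits at position 3.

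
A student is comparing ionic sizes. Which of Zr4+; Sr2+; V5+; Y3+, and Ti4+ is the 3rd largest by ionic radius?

Zr4+

Work out protons and electrons: V5+ has 18 e⁻ (Z=23), Ti4+ has 18 e⁻ (Z=22), Zr4+ has 36 e⁻ (Z=40), Y3+ has 36 e⁻ (Z=39), Sr2+ has 36 e⁻ (Z=38). V5+ < Ti4+ (both 18 e⁻, Z=23>22); Ti4+ < Zr4+ (same group, 1 shell fewer); Zr4+ < Y3+ (both 36 e⁻, Z=40>39); Y3+ < Sr2+ (isoelectronic, higher Z=39 is smaller).
That gives V5+ < Ti4+ < Zr4+ < Y3+ < Sr2+. From the largest end, number 3 is Zr4+.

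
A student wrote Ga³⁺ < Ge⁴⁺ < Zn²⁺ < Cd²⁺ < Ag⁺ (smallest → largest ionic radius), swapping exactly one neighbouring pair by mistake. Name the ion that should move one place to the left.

Ge⁴⁺

Scanning neighbour by neighbour, only Ga³⁺/Ge⁴⁺ violates a trend: Ge⁴⁺ and Ga³⁺ share 28 electrons; the higher nuclear charge on Ge (Z=32) contracts it more, so Ge⁴⁺ < Ga³⁺. That makes Ge⁴⁺ the one sitting a position late relative to where it belongs.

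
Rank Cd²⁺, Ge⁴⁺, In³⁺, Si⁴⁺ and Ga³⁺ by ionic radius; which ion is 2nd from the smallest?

Ge⁴⁺

Electron counts and nuclear charges: Si⁴⁺ (Z=14, 10 e⁻), Ge⁴⁺ (Z=32, 28 e⁻), Ga³⁺ (Z=31, 28 e⁻), In³⁺ (Z=49, 46 e⁻), Cd²⁺ (Z=48, 46 e⁻). Si⁴⁺ < Ge⁴⁺ (same group, 1 shell fewer); Ge⁴⁺ < Ga³⁺ (isoelectronic, higher Z=32 is smaller); Ga³⁺ < In³⁺ (same group, period 4 vs 5); In³⁺ < Cd²⁺ (isoelectronic, higher Z=49 is smaller).
So the order is Si⁴⁺ < Ge⁴⁺ < Ga³⁺ < In³⁺ < Cd²⁺; the 2nd-smallest ion is Ge⁴⁺.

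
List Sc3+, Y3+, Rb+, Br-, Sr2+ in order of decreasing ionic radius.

Br- > Rb+ > Sr2+ > Y3+ > Sc3+

Work out protons and electrons: Sc3+ has 18 e⁻ (Z=21), Y3+ has 36 e⁻ (Z=39), Sr2+ has 36 e⁻ (Z=38), Rb+ has 36 e⁻ (Z=37), Br- has 36 e⁻ (Z=35). Sc3+ < Y3+ (same group, 1 shell fewer); Y3+ < Sr2+ (both 36 e⁻, Z=39>38); Sr2+ < Rb+ (isoelectronic, higher Z=38 is smaller); Rb+ < Br- (isoelectronic, higher Z=37 is smaller).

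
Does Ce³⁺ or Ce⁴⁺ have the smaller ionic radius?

Ce⁴⁺

For a single element, ionic radius drops as positive charge rises — Ce⁴⁺ < Ce³⁺.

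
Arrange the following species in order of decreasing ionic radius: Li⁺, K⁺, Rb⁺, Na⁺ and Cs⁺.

Cs⁺ > Rb⁺ > K⁺ > Na⁺ > Li⁺

All are in the same group with charge +1. Radius grows down the group as n (the outermost shell) increases.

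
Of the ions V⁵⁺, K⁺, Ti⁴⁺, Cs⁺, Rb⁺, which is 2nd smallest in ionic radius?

Ti⁴⁺

V⁵⁺ (Z=23, 18 e⁻), Ti⁴⁺ (Z=22, 18 e⁻), K⁺ (Z=19, 18 e⁻), Rb⁺ (Z=37, 36 e⁻), Cs⁺ (Z=55, 54 e⁻). V⁵⁺ < Ti⁴⁺ (isoelectronic, higher Z=23 is smaller); Ti⁴⁺ < K⁺ (both 18 e⁻, Z=22>19); K⁺ < Rb⁺ (same group, period 4 vs 5); Rb⁺ < Cs⁺ (same group, period 5 vs 6).
Full ascending order: V⁵⁺ < Ti⁴⁺ < K⁺ < Rb⁺ < Cs⁺. Counting from the smallest, position 2 is Ti⁴⁺.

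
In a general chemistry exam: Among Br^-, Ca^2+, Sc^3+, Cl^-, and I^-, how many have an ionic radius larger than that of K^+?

3

Electron counts and nuclear charges: Sc^3+: 18 e⁻, Z=21, Ca^2+: 18 e⁻, Z=20, K^+: 18 e⁻, Z=19, Cl^-: 18 e⁻, Z=17, Br^-: 36 e⁻, Z=35, I^-: 54 e⁻, Z=53. Sc^3+ < Ca^2+ (isoelectronic, higher Z=21 is smaller); Ca^2+ < K^+ (both 18 e⁻, Z=20>19); K^+ < Cl^- (both 18 e⁻, Z=19>17); Cl^- < Br^- (same group, period 3 vs 4); Br^- < I^- (same group, 1 shell fewer).
Overall: Sc^3+ < Ca^2+ < K^+ < Cl^- < Br^- < I^-. K^+ has 2 below it and 3 above. So 3 are larger.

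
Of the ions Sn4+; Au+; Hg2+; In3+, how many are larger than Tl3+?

2

Work out protons and electrons: Sn4+: 46 e⁻, Z=50, In3+: 46 e⁻, Z=49, Tl3+: 78 e⁻, Z=81, Hg2+: 78 e⁻, Z=80, Au+: 78 e⁻, Z=79. Sn4+ < In3+ (isoelectronic, higher Z=50 is smaller); In3+ < Tl3+ (same group, period 5 vs 6); Tl3+ < Hg2+ (isoelectronic, higher Z=81 is smaller); Hg2+ < Au+ (both 78 e⁻, Z=80>79).
Placing each against Tl3+: smaller — Sn4+, In3+; larger — Hg2+, Au+. That's 2.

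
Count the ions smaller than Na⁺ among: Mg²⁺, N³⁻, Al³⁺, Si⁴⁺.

3

Each ion has 10 electrons. The ranking follows nuclear charge in reverse — greater Z gives a smaller radius. Si⁴⁺ (Z=14), Al³⁺ (Z=13), Mg²⁺ (Z=12), Na⁺ (Z=11), N³⁻ (Z=7).
Relative to Na⁺, the ions that are smaller are Si⁴⁺, Al³⁺, Mg²⁺. Count: 3.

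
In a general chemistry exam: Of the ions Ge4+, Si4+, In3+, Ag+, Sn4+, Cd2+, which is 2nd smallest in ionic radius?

Ge4+

Tabulating Z and e⁻: Si4+: 10 e⁻, Z=14, Ge4+: 28 e⁻, Z=32, Sn4+: 46 e⁻, Z=50, In3+: 46 e⁻, Z=49, Cd2+: 46 e⁻, Z=48, Ag+: 46 e⁻, Z=47. Si4+ < Ge4+ (same group, period 3 vs 4); Ge4+ < Sn4+ (same group, period 4 vs 5); Sn4+ < In3+ (isoelectronic, higher Z=50 is smaller); In3+ < Cd2+ (isoelectronic, higher Z=49 is smaller); Cd2+ < Ag+ (both 46 e⁻, Z=48>47).
So the order is Si4+ < Ge4+ < Sn4+ < In3+ < Cd2+ < Ag+; the 2nd-smallest ion is Ge4+.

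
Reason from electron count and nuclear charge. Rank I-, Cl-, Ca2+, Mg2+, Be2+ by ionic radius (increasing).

Be2+ < Mg2+ < Ca2+ < Cl- < I-

Be2+: 2 e⁻, Z=4, Mg2+: 10 e⁻, Z=12, Ca2+: 18 e⁻, Z=20, Cl-: 18 e⁻, Z=17, I-: 54 e⁻, Z=53. Be2+ < Mg2+ (same group, period 2 vs 3); Mg2+ < Ca2+ (same group, 1 shell fewer); Ca2+ < Cl- (both 18 e⁻, Z=20>17); Cl- < I- (same group, period 3 vs 5).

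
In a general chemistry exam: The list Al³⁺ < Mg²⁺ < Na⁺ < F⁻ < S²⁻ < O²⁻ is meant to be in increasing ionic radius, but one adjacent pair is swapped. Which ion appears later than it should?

O²⁻

Compare adjacent ions: same group and charge — period 2 sits above period 3, so O²⁻ is smaller — yet in this increasing list S²⁻ sits before O²⁻. Nothing else is reversed, so O²⁻ should move one place to the left.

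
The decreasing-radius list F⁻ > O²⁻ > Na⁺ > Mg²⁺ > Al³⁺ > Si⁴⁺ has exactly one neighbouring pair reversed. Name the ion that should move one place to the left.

O²⁻

Scanning neighbour by neighbour, only F⁻/O²⁻ violates a trend: they are isoelectronic (10 e⁻) and F has more protons than O (9 vs 8), making F⁻ smaller. That makes O²⁻ the one sitting a position late relative to where it belongs.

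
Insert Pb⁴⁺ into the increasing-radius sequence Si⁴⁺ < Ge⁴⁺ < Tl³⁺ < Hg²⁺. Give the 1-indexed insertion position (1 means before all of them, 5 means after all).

First list Z and electron count for each: Si⁴⁺ has 10 e⁻ (Z=14), Ge⁴⁺ has 28 e⁻ (Z=32), Pb⁴⁺ has 78 e⁻ (Z=82), Tl³⁺ has 78 e⁻ (Z=81), Hg²⁺ has 78 e⁻ (Z=80). Si⁴⁺ < Ge⁴⁺ (same group, 1 shell fewer); Ge⁴⁺ < Pb⁴⁺ (same group, 2 shells fewer); Pb⁴⁺ < Tl³⁺ (both 78 e⁻, Z=82>81); Tl³⁺ < Hg²⁺ (isoelectronic, higher Z=81 is smaller).
The complete sequence is Si⁴⁺ < Ge⁴⁺ < Pb⁴⁺ < Tl³⁺ < Hg²⁺. Pb⁴⁺ sits at position 3.

3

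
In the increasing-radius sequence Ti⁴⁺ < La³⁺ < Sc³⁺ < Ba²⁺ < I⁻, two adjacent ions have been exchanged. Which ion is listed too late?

Sc³⁺

Compare adjacent ions: both in group 3 with the same charge; Sc³⁺ (period 4) has the smaller radius — yet in this increasing list La³⁺ sits before Sc³⁺. Nothing else is reversed, so Sc³⁺ should move one place to the left.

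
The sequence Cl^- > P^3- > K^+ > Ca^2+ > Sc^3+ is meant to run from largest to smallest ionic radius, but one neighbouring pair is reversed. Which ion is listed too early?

Check each adjacent pair. Cl^- and P^3- are reversed: both have 18 electrons but Z(Cl)=17 > Z(P)=15, so Cl^- should be the smaller of the two. No other neighbouring pair contradicts the periodic trends, so Cl^- is the ion listed too early.

Cl^-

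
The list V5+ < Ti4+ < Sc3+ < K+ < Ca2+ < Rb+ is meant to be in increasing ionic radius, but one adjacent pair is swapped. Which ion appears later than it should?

Ca2+

The pair K+, Ca2+ is the wrong way round — both have 18 electrons but Z(Ca)=20 > Z(K)=19, so Ca2+ should be the smaller of the two. All other adjacent pairs agree with periodic trends, so Ca2+ is the misplaced ion.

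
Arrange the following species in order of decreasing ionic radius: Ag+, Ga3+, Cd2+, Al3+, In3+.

First list Z and electron count for each: Al3+: 10 e⁻, Z=13, Ga3+: 28 e⁻, Z=31, In3+: 46 e⁻, Z=49, Cd2+: 46 e⁻, Z=48, Ag+: 46 e⁻, Z=47. Al3+ < Ga3+ (same group, period 3 vs 4); Ga3+ < In3+ (same group, 1 shell fewer); In3+ < Cd2+ (isoelectronic, higher Z=49 is smaller); Cd2+ < Ag+ (both 46 e⁻, Z=48>47).

Ag+ > Cd2+ > In3+ > Ga3+ > Al3+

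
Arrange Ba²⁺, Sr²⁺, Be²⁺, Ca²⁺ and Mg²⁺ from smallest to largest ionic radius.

Be²⁺ < Mg²⁺ < Ca²⁺ < Sr²⁺ < Ba²⁺

These ions sit in one column with identical charge. Each step down the periodic table adds a principal shell, increasing the radius.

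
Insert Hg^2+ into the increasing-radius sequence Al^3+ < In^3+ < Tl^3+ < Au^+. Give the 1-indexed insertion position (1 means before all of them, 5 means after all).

First list Z and electron count for each: Al^3+: 10 e⁻, Z=13, In^3+: 46 e⁻, Z=49, Tl^3+: 78 e⁻, Z=81, Hg^2+: 78 e⁻, Z=80, Au^+: 78 e⁻, Z=79. Al^3+ < In^3+ (same group, 2 shells fewer); In^3+ < Tl^3+ (same group, 1 shell fewer); Tl^3+ < Hg^2+ (both 78 e⁻, Z=81>80); Hg^2+ < Au^+ (isoelectronic, higher Z=80 is smaller).
The complete sequence is Al^3+ < In^3+ < Tl^3+ < Hg^2+ < Au^+. Hg^2+ sits at position 4.

4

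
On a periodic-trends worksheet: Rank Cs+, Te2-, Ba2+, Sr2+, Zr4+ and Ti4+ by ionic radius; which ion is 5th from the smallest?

Electron counts and nuclear charges: Ti4+: 18 e⁻, Z=22, Zr4+: 36 e⁻, Z=40, Sr2+: 36 e⁻, Z=38, Ba2+: 54 e⁻, Z=56, Cs+: 54 e⁻, Z=55, Te2-: 54 e⁻, Z=52. Ti4+ < Zr4+ (same group, 1 shell fewer); Zr4+ < Sr2+ (both 36 e⁻, Z=40>38); Sr2+ < Ba2+ (same group, period 5 vs 6); Ba2+ < Cs+ (isoelectronic, higher Z=56 is smaller); Cs+ < Te2- (both 54 e⁻, Z=55>52).
That gives Ti4+ < Zr4+ < Sr2+ < Ba2+ < Cs+ < Te2-. From the smallest end, number 5 is Cs+.

Cs+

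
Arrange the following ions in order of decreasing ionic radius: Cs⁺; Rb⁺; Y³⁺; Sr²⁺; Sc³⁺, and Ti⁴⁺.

First list Z and electron count for each: Ti⁴⁺ has 18 e⁻ (Z=22), Sc³⁺ has 18 e⁻ (Z=21), Y³⁺ has 36 e⁻ (Z=39), Sr²⁺ has 36 e⁻ (Z=38), Rb⁺ has 36 e⁻ (Z=37), Cs⁺ has 54 e⁻ (Z=55). Ti⁴⁺ < Sc³⁺ (isoelectronic, higher Z=22 is smaller); Sc³⁺ < Y³⁺ (same group, period 4 vs 5); Y³⁺ < Sr²⁺ (both 36 e⁻, Z=39>38); Sr²⁺ < Rb⁺ (isoelectronic, higher Z=38 is smaller); Rb⁺ < Cs⁺ (same group, period 5 vs 6).

Cs⁺ > Rb⁺ > Sr²⁺ > Y³⁺ > Sc³⁺ > Ti⁴⁺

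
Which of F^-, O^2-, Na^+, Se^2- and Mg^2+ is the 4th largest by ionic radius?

First list Z and electron count for each: Mg^2+ (Z=12, 10 e⁻), Na^+ (Z=11, 10 e⁻), F^- (Z=9, 10 e⁻), O^2- (Z=8, 10 e⁻), Se^2- (Z=34, 36 e⁻). Mg^2+ < Na^+ (isoelectronic, higher Z=12 is smaller); Na^+ < F^- (both 10 e⁻, Z=11>9); F^- < O^2- (both 10 e⁻, Z=9>8); O^2- < Se^2- (same group, period 2 vs 4).
Ordering: Mg^2+ < Na^+ < F^- < O^2- < Se^2-. The 4th largest is Na^+.

Na^+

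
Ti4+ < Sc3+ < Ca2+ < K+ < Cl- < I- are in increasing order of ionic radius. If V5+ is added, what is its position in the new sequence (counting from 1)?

1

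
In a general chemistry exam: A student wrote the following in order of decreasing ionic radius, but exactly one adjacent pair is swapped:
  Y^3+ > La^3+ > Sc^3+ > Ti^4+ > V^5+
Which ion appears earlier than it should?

Scanning neighbour by neighbour, only Y^3+/La^3+ violates a trend: same group and charge — period 5 sits above period 6, so Y^3+ is smaller. That makes Y^3+ the one sitting a position early relative to where it belongs.

Y^3+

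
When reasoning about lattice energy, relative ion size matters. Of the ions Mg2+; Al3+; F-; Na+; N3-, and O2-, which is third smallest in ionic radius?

All of these have 10 electrons (isoelectronic). With the same electron cloud, the ion with the most protons pulls it in tightest. Nuclear charges: Al3+ (Z=13), Mg2+ (Z=12), Na+ (Z=11), F- (Z=9), O2- (Z=8), N3- (Z=7). Highest Z is smallest.
So the order is Al3+ < Mg2+ < Na+ < F- < O2- < N3-; the 3rd-smallest ion is Na+.

Na+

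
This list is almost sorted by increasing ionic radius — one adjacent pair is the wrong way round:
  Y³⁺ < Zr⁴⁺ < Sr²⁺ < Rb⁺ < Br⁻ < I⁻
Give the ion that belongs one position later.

Check each adjacent pair. Y³⁺ and Zr⁴⁺ are reversed: they are isoelectronic (36 e⁻) and Zr has more protons than Y (40 vs 39), making Zr⁴⁺ smaller. No other neighbouring pair contradicts the periodic trends, so Y³⁺ is the ion listed too early.

Y³⁺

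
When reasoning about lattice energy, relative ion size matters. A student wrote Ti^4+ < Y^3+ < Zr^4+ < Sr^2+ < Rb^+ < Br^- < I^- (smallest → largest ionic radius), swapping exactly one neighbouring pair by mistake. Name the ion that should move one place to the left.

Scanning neighbour by neighbour, only Y^3+/Zr^4+ violates a trend: both have 36 electrons but Z(Zr)=40 > Z(Y)=39, so Zr^4+ should be the smaller of the two. That makes Zr^4+ the one sitting a position late relative to where it belongs.

Zr^4+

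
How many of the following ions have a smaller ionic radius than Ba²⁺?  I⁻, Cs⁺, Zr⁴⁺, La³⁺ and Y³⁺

3

Zr⁴⁺: 36 e⁻, Z=40, Y³⁺: 36 e⁻, Z=39, La³⁺: 54 e⁻, Z=57, Ba²⁺: 54 e⁻, Z=56, Cs⁺: 54 e⁻, Z=55, I⁻: 54 e⁻, Z=53. Zr⁴⁺ < Y³⁺ (both 36 e⁻, Z=40>39); Y³⁺ < La³⁺ (same group, 1 shell fewer); La³⁺ < Ba²⁺ (both 54 e⁻, Z=57>56); Ba²⁺ < Cs⁺ (both 54 e⁻, Z=56>55); Cs⁺ < I⁻ (isoelectronic, higher Z=55 is smaller).
Overall: Zr⁴⁺ < Y³⁺ < La³⁺ < Ba²⁺ < Cs⁺ < I⁻. Ba²⁺ has 3 below it and 2 above. Count: 3.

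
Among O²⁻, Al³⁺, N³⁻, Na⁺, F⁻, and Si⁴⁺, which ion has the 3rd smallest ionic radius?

Na⁺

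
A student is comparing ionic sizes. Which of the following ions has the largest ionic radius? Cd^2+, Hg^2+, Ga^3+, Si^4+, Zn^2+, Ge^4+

Hg^2+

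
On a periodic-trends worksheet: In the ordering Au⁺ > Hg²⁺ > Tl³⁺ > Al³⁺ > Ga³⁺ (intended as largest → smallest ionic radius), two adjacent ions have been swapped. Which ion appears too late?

Compare adjacent ions: both in group 13 with the same charge; Al³⁺ (period 3) has the smaller radius — yet in this decreasing list Al³⁺ sits before Ga³⁺. Nothing else is reversed, so Ga³⁺ should move one place to the left.

Ga³⁺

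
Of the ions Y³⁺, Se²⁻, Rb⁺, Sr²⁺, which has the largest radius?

Each ion has 36 electrons. The ranking follows nuclear charge in reverse — greater Z gives a smaller radius. Y³⁺ (Z=39), Sr²⁺ (Z=38), Rb⁺ (Z=37), Se²⁻ (Z=34).

Se²⁻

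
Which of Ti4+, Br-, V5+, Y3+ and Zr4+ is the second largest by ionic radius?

Y3+

First list Z and electron count for each: V5+: 18 e⁻, Z=23, Ti4+: 18 e⁻, Z=22, Zr4+: 36 e⁻, Z=40, Y3+: 36 e⁻, Z=39, Br-: 36 e⁻, Z=35. V5+ < Ti4+ (isoelectronic, higher Z=23 is smaller); Ti4+ < Zr4+ (same group, 1 shell fewer); Zr4+ < Y3+ (both 36 e⁻, Z=40>39); Y3+ < Br- (both 36 e⁻, Z=39>35).
So the order is V5+ < Ti4+ < Zr4+ < Y3+ < Br-; the 2nd-largest ion is Y3+.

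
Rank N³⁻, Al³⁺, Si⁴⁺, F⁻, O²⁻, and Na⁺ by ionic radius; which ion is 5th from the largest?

Al³⁺

These species are isoelectronic with 10 electrons. The only difference is the number of protons: Si⁴⁺ (Z=14), Al³⁺ (Z=13), Na⁺ (Z=11), F⁻ (Z=9), O²⁻ (Z=8), N³⁻ (Z=7). The strongest nuclear pull (Si⁴⁺) gives the smallest ion.
Full ascending order: Si⁴⁺ < Al³⁺ < Na⁺ < F⁻ < O²⁻ < N³⁻. Counting from the largest, position 5 is Al³⁺.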